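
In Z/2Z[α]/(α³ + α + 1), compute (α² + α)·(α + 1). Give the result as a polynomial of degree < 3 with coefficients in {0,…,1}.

1

Multiply in Z/2Z[α]: (α² + α)·(α + 1) = α³ + α.
Reduce using α³ ≡ α + 1 (mod α³ + α + 1).
Reduced: 1.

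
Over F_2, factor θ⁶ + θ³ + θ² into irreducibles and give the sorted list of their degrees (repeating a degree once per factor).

1, 1, 4

Write f(θ) = θ⁶ + θ³ + θ².
Roots in F_2: f(0) = 0 → root; f(1) = 1.
Linear factors from roots: (θ).
Complete factorization: f(θ) = (θ)^2·(θ⁴ + θ + 1).
Factor degrees with multiplicity: 1 + 1 + 4 = 6.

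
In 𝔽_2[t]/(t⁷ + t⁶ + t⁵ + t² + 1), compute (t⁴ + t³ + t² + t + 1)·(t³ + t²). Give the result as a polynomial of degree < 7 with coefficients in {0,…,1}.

t^6 + t^5 + 1

Multiply in 𝔽_2[t]: (t⁴ + t³ + t² + t + 1)·(t³ + t²) = t⁷ + t².
Reduce using t⁷ ≡ t⁶ + t⁵ + t² + 1 (mod t⁷ + t⁶ + t⁵ + t² + 1).
Reduced: t⁶ + t⁵ + 1.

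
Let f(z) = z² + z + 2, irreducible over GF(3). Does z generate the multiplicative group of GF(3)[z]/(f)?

|GF(3^2)^×| = 3^2 − 1 = 8. Prime factorization: 8 = 2^3.
f is primitive ⇔ z has order 8 in GF(3)[z]/(f), i.e. z^(8/q) ≠ 1 for each prime q | 8.
z^(4) mod f = 2.
None equal 1, so z has full order 8; f is primitive.

Yes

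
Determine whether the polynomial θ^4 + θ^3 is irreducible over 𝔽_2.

No

Write f(θ) = θ^4 + θ^3.
Check for roots in 𝔽_2: f(0) = 0 → root; f(1) = 0 → root.
f(0) = 0, so (θ) divides f(θ); f is reducible.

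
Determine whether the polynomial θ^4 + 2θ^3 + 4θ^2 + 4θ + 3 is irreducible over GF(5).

Yes

Write g(θ) = θ^4 + 2θ^3 + 4θ^2 + 4θ + 3.
Check for roots in GF(5): g(0) = 3; g(1) = 4; g(2) = 4; g(3) = 1; g(4) = 2.
No roots, so no linear factors.
Degree-2 irreducible divisors: test the 10 monic irreducibles of degree 2 over GF(5).
None of them divide g (all give nonzero remainder).
No irreducible factor of degree ≤ 2 exists, so g is irreducible over GF(5).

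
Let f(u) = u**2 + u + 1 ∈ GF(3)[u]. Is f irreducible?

Check for roots in GF(3): f(0) = 1; f(1) = 0 → root; f(2) = 1.
f(1) = 0, so (u − 1) divides f(u); f is reducible.

No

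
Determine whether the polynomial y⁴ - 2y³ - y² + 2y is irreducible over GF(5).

Write g(y) = y⁴ - 2y³ - y² + 2y.
Check for roots in GF(5): g(0) = 0 → root; g(1) = 0 → root; g(2) = 0 → root; g(3) = 4; g(4) = 0 → root.
g(0) = 0, so (y) divides g(y); g is reducible.

No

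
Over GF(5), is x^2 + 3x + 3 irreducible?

Yes

Write m(x) = x^2 + 3x + 3.
Check for roots in GF(5): m(0) = 3; m(1) = 2; m(2) = 3; m(3) = 1; m(4) = 1.
No roots. A degree-2 polynomial over a field with no linear factor is irreducible.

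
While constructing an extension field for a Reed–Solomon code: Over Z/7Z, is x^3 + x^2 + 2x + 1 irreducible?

No

Write P(x) = x^3 + x^2 + 2x + 1.
Check for roots in Z/7Z: P(0) = 1; P(1) = 5; P(2) = 3; P(3) = 1; P(4) = 5; P(5) = 0 → root; P(6) = 6.
P(5) = 0, so (x − 5) divides P(x); P is reducible.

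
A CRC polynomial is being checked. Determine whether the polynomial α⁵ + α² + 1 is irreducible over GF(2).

Write h(α) = α⁵ + α² + 1.
Check for roots in GF(2): h(0) = 1; h(1) = 1.
No roots, so no linear factors.
Monic irreducibles of degree 2 over GF(2): α² + α + 1.
None of them divide h (all give nonzero remainder).
No irreducible factor of degree ≤ 2 exists, so h is irreducible over GF(2).

Yes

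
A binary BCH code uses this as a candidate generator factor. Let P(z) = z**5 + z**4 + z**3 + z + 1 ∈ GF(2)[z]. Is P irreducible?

Check for roots in GF(2): P(0) = 1; P(1) = 1.
No roots, so no linear factors.
Monic irreducibles of degree 2 over GF(2): z**2 + z + 1.
None of them divide P (all give nonzero remainder).
No irreducible factor of degree ≤ 2 exists, so P is irreducible over GF(2).

Yes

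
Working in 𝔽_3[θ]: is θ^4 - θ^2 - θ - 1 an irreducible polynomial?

No

Write g(θ) = θ^4 - θ^2 - θ - 1.
Check for roots in 𝔽_3: g(0) = 2; g(1) = 1; g(2) = 0 → root.
g(2) = 0, so (θ − 2) divides g(θ); g is reducible.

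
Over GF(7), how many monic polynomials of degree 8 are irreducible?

By the necklace-counting formula, N_7(8) = (1/8) Σ_{d|8} μ(8/d)·7^d.
Divisors of 8: 1, 2, 4, 8; μ(8/d) for each: 0, 0, -1, 1.
Σ = − 7^4 + 7^8 = 5762400.
N = 5762400/8 = 720300.

720300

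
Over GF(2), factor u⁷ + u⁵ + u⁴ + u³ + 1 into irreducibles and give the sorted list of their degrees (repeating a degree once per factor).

Write g(u) = u⁷ + u⁵ + u⁴ + u³ + 1.
Roots in GF(2): g(0) = 1; g(1) = 1.
Complete factorization: g(u) = (u⁷ + u⁵ + u⁴ + u³ + 1).
Factor degrees with multiplicity: 7 = 7.

7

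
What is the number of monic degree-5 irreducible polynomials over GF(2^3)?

6552

x^(8^5) − x is the product of all monic irreducibles of degree dividing 5; Möbius inversion gives N = (1/5) Σ μ(5/d)·8^d.
Divisors of 5: 1, 5; μ(5/d) for each: -1, 1.
Σ = − 8^1 + 8^5 = 32760.
N = 32760/5 = 6552.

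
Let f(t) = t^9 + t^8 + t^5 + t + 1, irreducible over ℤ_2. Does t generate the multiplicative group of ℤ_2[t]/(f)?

|GF(2^9)^×| = 2^9 − 1 = 511. Prime factorization: 511 = 7·73.
f is primitive ⇔ t has order 511 in GF(2)[t]/(f), i.e. t^(511/q) ≠ 1 for each prime q | 511.
t^(73) mod f = t^8 + t^5 + t^4 + t^3.
t^(7) mod f = t^7.
None equal 1, so t has full order 511; f is primitive.

Yes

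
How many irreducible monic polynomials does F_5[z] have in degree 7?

11160

By the necklace-counting formula, N_5(7) = (1/7) Σ_{d|7} μ(7/d)·5^d.
Divisors of 7: 1, 7; μ(7/d) for each: -1, 1.
Σ = − 5^1 + 5^7 = 78120.
N = 78120/7 = 11160.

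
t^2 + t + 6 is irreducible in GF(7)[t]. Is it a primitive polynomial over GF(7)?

Write f(t) = t^2 + t + 6.
|GF(7^2)^×| = 7^2 − 1 = 48. Prime factorization: 48 = 2^4·3.
f is primitive ⇔ t has order 48 in GF(7)[t]/(f), i.e. t^(48/q) ≠ 1 for each prime q | 48.
t^(24) mod f = 6.
t^(16) mod f = 1
Since t^(16) = 1, the order of t divides 16 < 48; not primitive.

No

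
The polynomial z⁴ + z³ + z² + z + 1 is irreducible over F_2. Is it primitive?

Write f(z) = z⁴ + z³ + z² + z + 1.
|GF(2^4)^×| = 2^4 − 1 = 15. Prime factorization: 15 = 3·5.
f is primitive ⇔ z has order 15 in GF(2)[z]/(f), i.e. z^(15/q) ≠ 1 for each prime q | 15.
z^(5) mod f = 1
z^(3) mod f = z³.
Since z^(5) = 1, the order of z divides 5 < 15; not primitive.

No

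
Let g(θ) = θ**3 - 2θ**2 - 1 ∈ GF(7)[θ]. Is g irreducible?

Check for roots in GF(7): g(0) = 6; g(1) = 5; g(2) = 6; g(3) = 1; g(4) = 3; g(5) = 4; g(6) = 3.
No roots. A degree-3 polynomial over a field with no linear factor is irreducible.

Yes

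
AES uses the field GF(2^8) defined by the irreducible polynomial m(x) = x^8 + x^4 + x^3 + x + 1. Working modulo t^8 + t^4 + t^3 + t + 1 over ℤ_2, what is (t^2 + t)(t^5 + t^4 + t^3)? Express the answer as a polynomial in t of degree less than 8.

Multiply in ℤ_2[t]: (t^2 + t)·(t^5 + t^4 + t^3) = t^7 + t^4.
Reduced: t^7 + t^4.

t^7 + t^4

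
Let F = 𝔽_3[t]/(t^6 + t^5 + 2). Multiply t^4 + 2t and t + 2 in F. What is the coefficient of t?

Multiply in 𝔽_3[t]: (t^4 + 2t)·(t + 2) = t^5 + 2t^4 + 2t^2 + t.
Reduced: t^5 + 2t^4 + 2t^2 + t.

1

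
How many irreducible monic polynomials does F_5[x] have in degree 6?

2580

x^(5^6) − x is the product of all monic irreducibles of degree dividing 6; Möbius inversion gives N = (1/6) Σ μ(6/d)·5^d.
Divisors of 6: 1, 2, 3, 6; μ(6/d) for each: 1, -1, -1, 1.
Σ = 5^1 − 5^2 − 5^3 + 5^6 = 15480.
N = 15480/6 = 2580.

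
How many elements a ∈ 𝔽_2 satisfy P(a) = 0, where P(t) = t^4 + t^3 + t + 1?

1

Evaluate at each of the 2 elements of 𝔽_2:
P(0) = 1; P(1) = 0 → root.
Roots: {1}.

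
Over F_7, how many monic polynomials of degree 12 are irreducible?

1153430600

x^(7^12) − x is the product of all monic irreducibles of degree dividing 12; Möbius inversion gives N = (1/12) Σ μ(12/d)·7^d.
Divisors of 12: 1, 2, 3, 4, 6, 12; μ(12/d) for each: 0, 1, 0, -1, -1, 1.
Σ = 7^2 − 7^4 − 7^6 + 7^12 = 13841167200.
N = 13841167200/12 = 1153430600.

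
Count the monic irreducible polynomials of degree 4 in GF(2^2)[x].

60

x^(4^4) − x is the product of all monic irreducibles of degree dividing 4; Möbius inversion gives N = (1/4) Σ μ(4/d)·4^d.
Divisors of 4: 1, 2, 4; μ(4/d) for each: 0, -1, 1.
Σ = − 4^2 + 4^4 = 240.
N = 240/4 = 60.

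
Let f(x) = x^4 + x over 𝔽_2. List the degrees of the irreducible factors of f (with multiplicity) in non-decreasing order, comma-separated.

1, 1, 2

Roots in 𝔽_2: f(0) = 0 → root; f(1) = 0 → root.
Linear factors from roots: (x), (x + 1).
Complete factorization: f(x) = (x)·(x + 1)·(x^2 + x + 1).
Factor degrees with multiplicity: 1 + 1 + 2 = 4.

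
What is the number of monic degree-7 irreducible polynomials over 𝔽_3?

312

Gauss's count: N_{3}(7) = (1/7) Σ_{d|7} μ(7/d)·3^d.
Divisors of 7: 1, 7; μ(7/d) for each: -1, 1.
Σ = − 3^1 + 3^7 = 2184.
N = 2184/7 = 312.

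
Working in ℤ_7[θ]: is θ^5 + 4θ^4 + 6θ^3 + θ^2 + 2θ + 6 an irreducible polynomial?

Write h(θ) = θ^5 + 4θ^4 + 6θ^3 + θ^2 + 2θ + 6.
Check for roots in ℤ_7: h(0) = 6; h(1) = 6; h(2) = 4; h(3) = 1; h(4) = 5; h(5) = 4; h(6) = 2.
No roots, so no linear factors.
Degree-2 irreducible divisors: test the 21 monic irreducibles of degree 2 over GF(7).
None of them divide h (all give nonzero remainder).
No irreducible factor of degree ≤ 2 exists, so h is irreducible over GF(7).

Yes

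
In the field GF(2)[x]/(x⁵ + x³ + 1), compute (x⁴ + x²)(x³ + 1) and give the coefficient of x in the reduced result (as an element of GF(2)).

0

Multiply in GF(2)[x]: (x⁴ + x²)·(x³ + 1) = x⁷ + x⁵ + x⁴ + x².
Reduce using x⁵ ≡ x³ + 1 (mod x⁵ + x³ + 1).
Reduced: x⁴.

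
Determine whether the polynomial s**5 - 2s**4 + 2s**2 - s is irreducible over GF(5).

No

Write g(s) = s**5 - 2s**4 + 2s**2 - s.
Check for roots in GF(5): g(0) = 0 → root; g(1) = 0 → root; g(2) = 1; g(3) = 1; g(4) = 0 → root.
g(0) = 0, so (s) divides g(s); g is reducible.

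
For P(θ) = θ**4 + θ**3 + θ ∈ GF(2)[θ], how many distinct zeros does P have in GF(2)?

1

Evaluate at each of the 2 elements of GF(2):
P(0) = 0 → root; P(1) = 1.
Roots: {0}.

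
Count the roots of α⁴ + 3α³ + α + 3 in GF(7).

4

Write f(α) = α⁴ + 3α³ + α + 3.
Evaluate at each of the 7 elements of GF(7):
f(0) = 3; f(1) = 1; f(2) = 3; f(3) = 0 → root; f(4) = 0 → root; f(5) = 0 → root; f(6) = 0 → root.
Roots: {3, 4, 5, 6}.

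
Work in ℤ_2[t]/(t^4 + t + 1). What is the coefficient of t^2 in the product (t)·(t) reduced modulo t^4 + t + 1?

Multiply in ℤ_2[t]: (t)·(t) = t^2.
Reduced: t^2.

1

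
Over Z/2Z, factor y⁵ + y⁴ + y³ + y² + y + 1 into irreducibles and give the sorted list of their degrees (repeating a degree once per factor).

1, 2, 2

Write f(y) = y⁵ + y⁴ + y³ + y² + y + 1.
Roots in Z/2Z: f(0) = 1; f(1) = 0 → root.
Linear factors from roots: (y + 1).
Complete factorization: f(y) = (y + 1)·(y² + y + 1)^2.
Factor degrees with multiplicity: 1 + 2 + 2 = 5.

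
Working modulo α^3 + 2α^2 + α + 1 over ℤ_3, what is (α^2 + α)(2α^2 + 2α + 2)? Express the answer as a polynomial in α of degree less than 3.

2α^2

Multiply in ℤ_3[α]: (α^2 + α)·(2α^2 + 2α + 2) = 2α^4 + α^3 + α^2 + 2α.
Reduce using α^3 ≡ α^2 + 2α + 2 (mod α^3 + 2α^2 + α + 1).
Reduced: 2α^2.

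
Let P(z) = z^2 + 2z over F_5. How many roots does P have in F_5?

2

Evaluate at each of the 5 elements of F_5:
P(0) = 0 → root; P(1) = 3; P(2) = 3; P(3) = 0 → root; P(4) = 4.
Roots: {0, 3}.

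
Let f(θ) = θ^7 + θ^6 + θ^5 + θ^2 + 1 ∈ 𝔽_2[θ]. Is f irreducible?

Check for roots in 𝔽_2: f(0) = 1; f(1) = 1.
No roots, so no linear factors.
Monic irreducibles of degree 2 over GF(2): θ^2 + θ + 1.
None of them divide f (all give nonzero remainder).
Monic irreducibles of degree 3 over GF(2): θ^3 + θ + 1, θ^3 + θ^2 + 1.
None of them divide f (all give nonzero remainder).
No irreducible factor of degree ≤ 3 exists, so f is irreducible over GF(2).

Yes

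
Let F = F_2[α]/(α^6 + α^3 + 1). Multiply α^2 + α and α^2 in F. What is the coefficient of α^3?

1

Multiply in F_2[α]: (α^2 + α)·(α^2) = α^4 + α^3.
Reduced: α^4 + α^3.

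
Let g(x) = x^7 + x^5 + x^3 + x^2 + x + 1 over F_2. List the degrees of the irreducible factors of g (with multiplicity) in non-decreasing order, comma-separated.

Roots in F_2: g(0) = 1; g(1) = 0 → root.
Linear factors from roots: (x + 1).
Complete factorization: g(x) = (x + 1)^2·(x^2 + x + 1)·(x^3 + x^2 + 1).
Factor degrees with multiplicity: 1 + 1 + 2 + 3 = 7.

1, 1, 2, 3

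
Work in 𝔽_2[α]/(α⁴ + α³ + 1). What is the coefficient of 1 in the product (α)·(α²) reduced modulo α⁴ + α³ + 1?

0

Multiply in 𝔽_2[α]: (α)·(α²) = α³.
Reduced: α³.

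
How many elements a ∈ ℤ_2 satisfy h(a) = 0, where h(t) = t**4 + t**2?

Evaluate at each of the 2 elements of ℤ_2:
h(0) = 0 → root; h(1) = 0 → root.
Roots: {0, 1}.

2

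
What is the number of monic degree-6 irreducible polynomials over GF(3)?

116

The number of monic irreducibles of degree 6 over GF(3) is (1/6)·Σ_{d∣6} μ(6/d) 3^d.
Divisors of 6: 1, 2, 3, 6; μ(6/d) for each: 1, -1, -1, 1.
Σ = 3^1 − 3^2 − 3^3 + 3^6 = 696.
N = 696/6 = 116.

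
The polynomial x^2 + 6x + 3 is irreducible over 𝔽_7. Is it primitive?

Yes

Write f(x) = x^2 + 6x + 3.
|GF(7^2)^×| = 7^2 − 1 = 48. Prime factorization: 48 = 2^4·3.
f is primitive ⇔ x has order 48 in GF(7)[x]/(f), i.e. x^(48/q) ≠ 1 for each prime q | 48.
x^(24) mod f = 6.
x^(16) mod f = 2.
None equal 1, so x has full order 48; f is primitive.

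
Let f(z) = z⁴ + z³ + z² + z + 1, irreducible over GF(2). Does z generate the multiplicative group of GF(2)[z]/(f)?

|GF(2^4)^×| = 2^4 − 1 = 15. Prime factorization: 15 = 3·5.
f is primitive ⇔ z has order 15 in GF(2)[z]/(f), i.e. z^(15/q) ≠ 1 for each prime q | 15.
z^(5) mod f = 1
z^(3) mod f = z³.
Since z^(5) = 1, the order of z divides 5 < 15; not primitive.

No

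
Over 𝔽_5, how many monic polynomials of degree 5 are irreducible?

624

x^(5^5) − x is the product of all monic irreducibles of degree dividing 5; Möbius inversion gives N = (1/5) Σ μ(5/d)·5^d.
Divisors of 5: 1, 5; μ(5/d) for each: -1, 1.
Σ = − 5^1 + 5^5 = 3120.
N = 3120/5 = 624.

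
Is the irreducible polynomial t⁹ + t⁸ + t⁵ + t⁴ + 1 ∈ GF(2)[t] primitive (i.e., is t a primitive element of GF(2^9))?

Write f(t) = t⁹ + t⁸ + t⁵ + t⁴ + 1.
|GF(2^9)^×| = 2^9 − 1 = 511. Prime factorization: 511 = 7·73.
f is primitive ⇔ t has order 511 in GF(2)[t]/(f), i.e. t^(511/q) ≠ 1 for each prime q | 511.
t^(73) mod f = t⁸ + t⁶ + t⁵ + t⁴ + t³ + t² + 1.
t^(7) mod f = t⁷.
None equal 1, so t has full order 511; f is primitive.

Yes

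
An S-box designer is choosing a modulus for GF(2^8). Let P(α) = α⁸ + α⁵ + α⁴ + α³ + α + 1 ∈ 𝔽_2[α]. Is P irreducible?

No

Check for roots in 𝔽_2: P(0) = 1; P(1) = 0 → root.
P(1) = 0, so (α − 1) divides P(α); P is reducible.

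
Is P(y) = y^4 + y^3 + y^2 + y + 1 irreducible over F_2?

Check for roots in F_2: P(0) = 1; P(1) = 1.
No roots, so no linear factors.
Monic irreducibles of degree 2 over GF(2): y^2 + y + 1.
None of them divide P (all give nonzero remainder).
No irreducible factor of degree ≤ 2 exists, so P is irreducible over GF(2).

Yes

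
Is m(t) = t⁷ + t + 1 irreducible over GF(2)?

Check for roots in GF(2): m(0) = 1; m(1) = 1.
No roots, so no linear factors.
Monic irreducibles of degree 2 over GF(2): t² + t + 1.
None of them divide m (all give nonzero remainder).
Monic irreducibles of degree 3 over GF(2): t³ + t + 1, t³ + t² + 1.
None of them divide m (all give nonzero remainder).
No irreducible factor of degree ≤ 3 exists, so m is irreducible over GF(2).

Yes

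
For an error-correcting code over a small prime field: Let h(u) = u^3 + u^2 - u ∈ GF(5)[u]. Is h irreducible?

No

Check for roots in GF(5): h(0) = 0 → root; h(1) = 1; h(2) = 0 → root; h(3) = 3; h(4) = 1.
h(0) = 0, so (u) divides h(u); h is reducible.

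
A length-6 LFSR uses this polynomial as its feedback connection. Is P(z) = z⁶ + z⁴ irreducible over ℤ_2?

Check for roots in ℤ_2: P(0) = 0 → root; P(1) = 0 → root.
P(0) = 0, so (z) divides P(z); P is reducible.

No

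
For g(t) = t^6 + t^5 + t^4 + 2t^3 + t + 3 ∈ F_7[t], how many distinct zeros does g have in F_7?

Evaluate at each of the 7 elements of F_7:
g(0) = 3; g(1) = 2; g(2) = 0 → root; g(3) = 0 → root; g(4) = 2; g(5) = 5; g(6) = 1.
Roots: {2, 3}.

2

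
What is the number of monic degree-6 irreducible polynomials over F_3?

116

x^(3^6) − x is the product of all monic irreducibles of degree dividing 6; Möbius inversion gives N = (1/6) Σ μ(6/d)·3^d.
Divisors of 6: 1, 2, 3, 6; μ(6/d) for each: 1, -1, -1, 1.
Σ = 3^1 − 3^2 − 3^3 + 3^6 = 696.
N = 696/6 = 116.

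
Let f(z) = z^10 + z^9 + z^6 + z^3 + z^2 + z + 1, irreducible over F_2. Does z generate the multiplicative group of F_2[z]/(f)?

Yes

|GF(2^10)^×| = 2^10 − 1 = 1023. Prime factorization: 1023 = 3·11·31.
f is primitive ⇔ z has order 1023 in GF(2)[z]/(f), i.e. z^(1023/q) ≠ 1 for each prime q | 1023.
z^(341) mod f = z^7 + z^6 + z + 1.
z^(93) mod f = z^6 + z^5 + z^4 + z^3.
z^(33) mod f = z^7 + z^6 + z^5 + z^4 + z^3 + 1.
None equal 1, so z has full order 1023; f is primitive.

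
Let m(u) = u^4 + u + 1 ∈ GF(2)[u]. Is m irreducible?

Check for roots in GF(2): m(0) = 1; m(1) = 1.
No roots, so no linear factors.
Monic irreducibles of degree 2 over GF(2): u^2 + u + 1.
None of them divide m (all give nonzero remainder).
No irreducible factor of degree ≤ 2 exists, so m is irreducible over GF(2).

Yes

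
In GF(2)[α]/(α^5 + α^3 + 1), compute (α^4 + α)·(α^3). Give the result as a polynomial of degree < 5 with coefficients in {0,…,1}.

Multiply in GF(2)[α]: (α^4 + α)·(α^3) = α^7 + α^4.
Reduce using α^5 ≡ α^3 + 1 (mod α^5 + α^3 + 1).
Reduced: α^4 + α^3 + α^2 + 1.

α^4 + α^3 + α^2 + 1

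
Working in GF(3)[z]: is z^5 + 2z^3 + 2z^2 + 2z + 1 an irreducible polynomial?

Yes

Write g(z) = z^5 + 2z^3 + 2z^2 + 2z + 1.
Check for roots in GF(3): g(0) = 1; g(1) = 2; g(2) = 1.
No roots, so no linear factors.
Monic irreducibles of degree 2 over GF(3): z^2 + 1, z^2 + z + 2, z^2 + 2z + 2.
None of them divide g (all give nonzero remainder).
No irreducible factor of degree ≤ 2 exists, so g is irreducible over GF(3).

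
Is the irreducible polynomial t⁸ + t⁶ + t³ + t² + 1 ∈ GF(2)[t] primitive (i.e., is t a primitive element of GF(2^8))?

Write f(t) = t⁸ + t⁶ + t³ + t² + 1.
|GF(2^8)^×| = 2^8 − 1 = 255. Prime factorization: 255 = 3·5·17.
f is primitive ⇔ t has order 255 in GF(2)[t]/(f), i.e. t^(255/q) ≠ 1 for each prime q | 255.
t^(85) mod f = t⁴ + t³ + t².
t^(51) mod f = t⁷ + t⁵.
t^(15) mod f = t⁶ + t⁵ + t⁴ + t³ + t².
None equal 1, so t has full order 255; f is primitive.

Yes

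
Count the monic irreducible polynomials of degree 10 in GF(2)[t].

Gauss's count: N_{2}(10) = (1/10) Σ_{d|10} μ(10/d)·2^d.
Divisors of 10: 1, 2, 5, 10; μ(10/d) for each: 1, -1, -1, 1.
Σ = 2^1 − 2^2 − 2^5 + 2^10 = 990.
N = 990/10 = 99.

99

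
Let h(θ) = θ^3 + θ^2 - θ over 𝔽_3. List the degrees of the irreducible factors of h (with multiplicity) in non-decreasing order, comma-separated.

1, 2

Roots in 𝔽_3: h(0) = 0 → root; h(1) = 1; h(2) = 1.
Linear factors from roots: (θ).
Complete factorization: h(θ) = (θ)·(θ^2 + θ - 1).
Factor degrees with multiplicity: 1 + 2 = 3.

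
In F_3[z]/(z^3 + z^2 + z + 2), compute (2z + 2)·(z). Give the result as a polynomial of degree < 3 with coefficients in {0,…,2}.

2z^2 + 2z

Multiply in F_3[z]: (2z + 2)·(z) = 2z^2 + 2z.
Reduced: 2z^2 + 2z.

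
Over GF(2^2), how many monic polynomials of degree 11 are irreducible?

381300

The number of monic irreducibles of degree 11 over GF(4) is (1/11)·Σ_{d∣11} μ(11/d) 4^d.
Divisors of 11: 1, 11; μ(11/d) for each: -1, 1.
Σ = − 4^1 + 4^11 = 4194300.
N = 4194300/11 = 381300.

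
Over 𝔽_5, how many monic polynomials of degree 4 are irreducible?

150

By the necklace-counting formula, N_5(4) = (1/4) Σ_{d|4} μ(4/d)·5^d.
Divisors of 4: 1, 2, 4; μ(4/d) for each: 0, -1, 1.
Σ = − 5^2 + 5^4 = 600.
N = 600/4 = 150.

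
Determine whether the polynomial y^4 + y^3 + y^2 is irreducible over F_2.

No

Write g(y) = y^4 + y^3 + y^2.
Check for roots in F_2: g(0) = 0 → root; g(1) = 1.
g(0) = 0, so (y) divides g(y); g is reducible.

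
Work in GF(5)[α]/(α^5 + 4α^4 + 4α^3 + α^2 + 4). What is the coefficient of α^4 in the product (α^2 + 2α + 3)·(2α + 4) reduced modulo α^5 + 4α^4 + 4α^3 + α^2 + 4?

Multiply in GF(5)[α]: (α^2 + 2α + 3)·(2α + 4) = 2α^3 + 3α^2 + 4α + 2.
Reduced: 2α^3 + 3α^2 + 4α + 2.

0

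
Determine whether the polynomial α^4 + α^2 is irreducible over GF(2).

No

Write h(α) = α^4 + α^2.
Check for roots in GF(2): h(0) = 0 → root; h(1) = 0 → root.
h(0) = 0, so (α) divides h(α); h is reducible.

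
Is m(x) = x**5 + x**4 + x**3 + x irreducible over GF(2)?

No

Check for roots in GF(2): m(0) = 0 → root; m(1) = 0 → root.
m(0) = 0, so (x) divides m(x); m is reducible.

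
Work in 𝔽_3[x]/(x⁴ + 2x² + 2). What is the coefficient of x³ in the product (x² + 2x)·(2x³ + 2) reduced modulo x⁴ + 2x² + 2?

Multiply in 𝔽_3[x]: (x² + 2x)·(2x³ + 2) = 2x⁵ + x⁴ + 2x² + x.
Reduce using x⁴ ≡ x² + 1 (mod x⁴ + 2x² + 2).
Reduced: 2x³ + 1.

2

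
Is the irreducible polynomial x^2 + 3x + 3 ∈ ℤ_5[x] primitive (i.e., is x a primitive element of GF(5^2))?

Yes

Write f(x) = x^2 + 3x + 3.
|GF(5^2)^×| = 5^2 − 1 = 24. Prime factorization: 24 = 2^3·3.
f is primitive ⇔ x has order 24 in GF(5)[x]/(f), i.e. x^(24/q) ≠ 1 for each prime q | 24.
x^(12) mod f = 4.
x^(8) mod f = x + 1.
None equal 1, so x has full order 24; f is primitive.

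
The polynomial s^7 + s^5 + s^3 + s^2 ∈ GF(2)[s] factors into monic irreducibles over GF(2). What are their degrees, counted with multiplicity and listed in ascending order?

1, 1, 1, 4

Write h(s) = s^7 + s^5 + s^3 + s^2.
Roots in GF(2): h(0) = 0 → root; h(1) = 0 → root.
Linear factors from roots: (s), (s + 1).
Complete factorization: h(s) = (s + 1)·(s)^2·(s^4 + s^3 + 1).
Factor degrees with multiplicity: 1 + 1 + 1 + 4 = 7.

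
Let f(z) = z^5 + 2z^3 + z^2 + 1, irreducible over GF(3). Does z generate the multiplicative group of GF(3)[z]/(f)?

|GF(3^5)^×| = 3^5 − 1 = 242. Prime factorization: 242 = 2·11^2.
f is primitive ⇔ z has order 242 in GF(3)[z]/(f), i.e. z^(242/q) ≠ 1 for each prime q | 242.
z^(121) mod f = 2.
z^(22) mod f = z^2 + 2z + 2.
None equal 1, so z has full order 242; f is primitive.

Yes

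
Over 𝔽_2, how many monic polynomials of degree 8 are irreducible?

30

By the necklace-counting formula, N_2(8) = (1/8) Σ_{d|8} μ(8/d)·2^d.
Divisors of 8: 1, 2, 4, 8; μ(8/d) for each: 0, 0, -1, 1.
Σ = − 2^4 + 2^8 = 240.
N = 240/8 = 30.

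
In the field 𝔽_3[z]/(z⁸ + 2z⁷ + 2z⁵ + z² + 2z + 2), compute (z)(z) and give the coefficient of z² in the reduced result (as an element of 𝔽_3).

1

Multiply in 𝔽_3[z]: (z)·(z) = z².
Reduced: z².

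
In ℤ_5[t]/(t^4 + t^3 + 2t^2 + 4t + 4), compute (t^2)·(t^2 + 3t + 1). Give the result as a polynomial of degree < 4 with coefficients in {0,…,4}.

Multiply in ℤ_5[t]: (t^2)·(t^2 + 3t + 1) = t^4 + 3t^3 + t^2.
Reduce using t^4 ≡ 4t^3 + 3t^2 + t + 1 (mod t^4 + t^3 + 2t^2 + 4t + 4).
Reduced: 2t^3 + 4t^2 + t + 1.

2t^3 + 4t^2 + t + 1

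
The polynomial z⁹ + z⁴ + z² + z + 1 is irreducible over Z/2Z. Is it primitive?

Write f(z) = z⁹ + z⁴ + z² + z + 1.
|GF(2^9)^×| = 2^9 − 1 = 511. Prime factorization: 511 = 7·73.
f is primitive ⇔ z has order 511 in GF(2)[z]/(f), i.e. z^(511/q) ≠ 1 for each prime q | 511.
z^(73) mod f = 1
z^(7) mod f = z⁷.
Since z^(73) = 1, the order of z divides 73 < 511; not primitive.

No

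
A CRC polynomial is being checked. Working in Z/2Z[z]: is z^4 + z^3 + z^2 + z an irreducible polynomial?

No

Write P(z) = z^4 + z^3 + z^2 + z.
Check for roots in Z/2Z: P(0) = 0 → root; P(1) = 0 → root.
P(0) = 0, so (z) divides P(z); P is reducible.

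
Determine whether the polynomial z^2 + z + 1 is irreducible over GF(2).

Write m(z) = z^2 + z + 1.
Check for roots in GF(2): m(0) = 1; m(1) = 1.
No roots. A degree-2 polynomial over a field with no linear factor is irreducible.

Yes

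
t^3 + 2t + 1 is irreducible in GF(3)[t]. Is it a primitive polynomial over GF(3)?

Write f(t) = t^3 + 2t + 1.
|GF(3^3)^×| = 3^3 − 1 = 26. Prime factorization: 26 = 2·13.
f is primitive ⇔ t has order 26 in GF(3)[t]/(f), i.e. t^(26/q) ≠ 1 for each prime q | 26.
t^(13) mod f = 2.
t^(2) mod f = t^2.
None equal 1, so t has full order 26; f is primitive.

Yes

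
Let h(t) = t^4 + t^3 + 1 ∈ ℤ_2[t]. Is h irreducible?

Check for roots in ℤ_2: h(0) = 1; h(1) = 1.
No roots, so no linear factors.
Monic irreducibles of degree 2 over GF(2): t^2 + t + 1.
None of them divide h (all give nonzero remainder).
No irreducible factor of degree ≤ 2 exists, so h is irreducible over GF(2).

Yes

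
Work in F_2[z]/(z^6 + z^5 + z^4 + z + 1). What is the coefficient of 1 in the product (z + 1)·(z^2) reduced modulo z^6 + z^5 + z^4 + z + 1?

Multiply in F_2[z]: (z + 1)·(z^2) = z^3 + z^2.
Reduced: z^3 + z^2.

0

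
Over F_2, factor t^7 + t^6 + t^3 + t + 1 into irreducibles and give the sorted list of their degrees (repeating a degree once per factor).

Write g(t) = t^7 + t^6 + t^3 + t + 1.
Roots in F_2: g(0) = 1; g(1) = 1.
Complete factorization: g(t) = (t^7 + t^6 + t^3 + t + 1).
Factor degrees with multiplicity: 7 = 7.

7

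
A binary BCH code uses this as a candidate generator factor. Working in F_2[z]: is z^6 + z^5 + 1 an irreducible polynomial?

Yes

Write g(z) = z^6 + z^5 + 1.
Check for roots in F_2: g(0) = 1; g(1) = 1.
No roots, so no linear factors.
Monic irreducibles of degree 2 over GF(2): z^2 + z + 1.
None of them divide g (all give nonzero remainder).
Monic irreducibles of degree 3 over GF(2): z^3 + z + 1, z^3 + z^2 + 1.
None of them divide g (all give nonzero remainder).
No irreducible factor of degree ≤ 3 exists, so g is irreducible over GF(2).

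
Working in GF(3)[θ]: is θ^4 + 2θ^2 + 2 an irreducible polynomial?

Write g(θ) = θ^4 + 2θ^2 + 2.
Check for roots in GF(3): g(0) = 2; g(1) = 2; g(2) = 2.
No roots, so no linear factors.
Monic irreducibles of degree 2 over GF(3): θ^2 + 1, θ^2 + θ + 2, θ^2 + 2θ + 2.
None of them divide g (all give nonzero remainder).
No irreducible factor of degree ≤ 2 exists, so g is irreducible over GF(3).

Yes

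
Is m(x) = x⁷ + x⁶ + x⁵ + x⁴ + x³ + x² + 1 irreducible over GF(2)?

Check for roots in GF(2): m(0) = 1; m(1) = 1.
No roots, so no linear factors.
Monic irreducibles of degree 2 over GF(2): x² + x + 1.
None of them divide m (all give nonzero remainder).
Monic irreducibles of degree 3 over GF(2): x³ + x + 1, x³ + x² + 1.
None of them divide m (all give nonzero remainder).
No irreducible factor of degree ≤ 3 exists, so m is irreducible over GF(2).

Yes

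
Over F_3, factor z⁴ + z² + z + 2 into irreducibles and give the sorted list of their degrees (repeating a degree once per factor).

1, 3

Write f(z) = z⁴ + z² + z + 2.
Roots in F_3: f(0) = 2; f(1) = 2; f(2) = 0 → root.
Linear factors from roots: (z + 1).
Complete factorization: f(z) = (z + 1)·(z³ + 2z² + 2z + 2).
Factor degrees with multiplicity: 1 + 3 = 4.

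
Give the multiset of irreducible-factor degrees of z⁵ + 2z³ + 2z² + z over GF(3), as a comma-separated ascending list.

1, 1, 3

Write f(z) = z⁵ + 2z³ + 2z² + z.
Roots in GF(3): f(0) = 0 → root; f(1) = 0 → root; f(2) = 1.
Linear factors from roots: (z), (z + 2).
Complete factorization: f(z) = (z)·(z + 2)·(z³ + z² + 2).
Factor degrees with multiplicity: 1 + 1 + 3 = 5.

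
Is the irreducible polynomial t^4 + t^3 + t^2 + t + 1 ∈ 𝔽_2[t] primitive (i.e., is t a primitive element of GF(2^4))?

No

Write f(t) = t^4 + t^3 + t^2 + t + 1.
|GF(2^4)^×| = 2^4 − 1 = 15. Prime factorization: 15 = 3·5.
f is primitive ⇔ t has order 15 in GF(2)[t]/(f), i.e. t^(15/q) ≠ 1 for each prime q | 15.
t^(5) mod f = 1
t^(3) mod f = t^3.
Since t^(5) = 1, the order of t divides 5 < 15; not primitive.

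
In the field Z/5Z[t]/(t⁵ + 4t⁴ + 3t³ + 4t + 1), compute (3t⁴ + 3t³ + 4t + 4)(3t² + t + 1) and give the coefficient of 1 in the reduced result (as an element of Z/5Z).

Multiply in Z/5Z[t]: (3t⁴ + 3t³ + 4t + 4)·(3t² + t + 1) = 4t⁶ + 2t⁵ + t⁴ + t² + 3t + 4.
Reduce using t⁵ ≡ t⁴ + 2t³ + t + 4 (mod t⁵ + 4t⁴ + 3t³ + 4t + 1).
Reduced: 2t³ + 3.

3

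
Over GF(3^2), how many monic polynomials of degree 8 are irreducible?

The number of monic irreducibles of degree 8 over GF(9) is (1/8)·Σ_{d∣8} μ(8/d) 9^d.
Divisors of 8: 1, 2, 4, 8; μ(8/d) for each: 0, 0, -1, 1.
Σ = − 9^4 + 9^8 = 43040160.
N = 43040160/8 = 5380020.

5380020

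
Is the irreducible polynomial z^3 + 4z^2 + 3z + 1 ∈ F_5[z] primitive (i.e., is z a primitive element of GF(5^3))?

No

Write f(z) = z^3 + 4z^2 + 3z + 1.
|GF(5^3)^×| = 5^3 − 1 = 124. Prime factorization: 124 = 2^2·31.
f is primitive ⇔ z has order 124 in GF(5)[z]/(f), i.e. z^(124/q) ≠ 1 for each prime q | 124.
z^(62) mod f = 1
z^(4) mod f = 3z^2 + z + 4.
Since z^(62) = 1, the order of z divides 62 < 124; not primitive.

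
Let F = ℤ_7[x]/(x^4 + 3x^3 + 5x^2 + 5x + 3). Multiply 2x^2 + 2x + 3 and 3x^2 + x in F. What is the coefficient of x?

1

Multiply in ℤ_7[x]: (2x^2 + 2x + 3)·(3x^2 + x) = 6x^4 + x^3 + 4x^2 + 3x.
Reduce using x^4 ≡ 4x^3 + 2x^2 + 2x + 4 (mod x^4 + 3x^3 + 5x^2 + 5x + 3).
Reduced: 4x^3 + 2x^2 + x + 3.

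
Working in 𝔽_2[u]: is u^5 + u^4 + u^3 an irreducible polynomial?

Write m(u) = u^5 + u^4 + u^3.
Check for roots in 𝔽_2: m(0) = 0 → root; m(1) = 1.
m(0) = 0, so (u) divides m(u); m is reducible.

No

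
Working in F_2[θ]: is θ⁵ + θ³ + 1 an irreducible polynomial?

Yes

Write f(θ) = θ⁵ + θ³ + 1.
Check for roots in F_2: f(0) = 1; f(1) = 1.
No roots, so no linear factors.
Monic irreducibles of degree 2 over GF(2): θ² + θ + 1.
None of them divide f (all give nonzero remainder).
No irreducible factor of degree ≤ 2 exists, so f is irreducible over GF(2).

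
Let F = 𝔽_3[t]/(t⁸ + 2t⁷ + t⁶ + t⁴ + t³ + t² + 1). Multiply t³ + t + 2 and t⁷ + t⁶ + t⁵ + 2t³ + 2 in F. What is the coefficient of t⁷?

Multiply in 𝔽_3[t]: (t³ + t + 2)·(t⁷ + t⁶ + t⁵ + 2t³ + 2) = t¹⁰ + t⁹ + 2t⁸ + 2t⁶ + 2t⁵ + 2t⁴ + 2t + 1.
Reduce using t⁸ ≡ t⁷ + 2t⁶ + 2t⁴ + 2t³ + 2t² + 2 (mod t⁸ + 2t⁷ + t⁶ + t⁴ + t³ + t² + 1).
Reduced: t⁷ + t⁶ + 2t⁵ + 2t⁴ + t³ + 2t² + 1.

1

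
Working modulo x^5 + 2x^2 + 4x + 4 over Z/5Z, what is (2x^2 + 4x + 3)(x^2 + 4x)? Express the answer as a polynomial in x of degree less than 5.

Multiply in Z/5Z[x]: (2x^2 + 4x + 3)·(x^2 + 4x) = 2x^4 + 2x^3 + 4x^2 + 2x.
Reduced: 2x^4 + 2x^3 + 4x^2 + 2x.

2x^4 + 2x^3 + 4x^2 + 2x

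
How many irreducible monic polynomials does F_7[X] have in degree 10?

x^(7^10) − x is the product of all monic irreducibles of degree dividing 10; Möbius inversion gives N = (1/10) Σ μ(10/d)·7^d.
Divisors of 10: 1, 2, 5, 10; μ(10/d) for each: 1, -1, -1, 1.
Σ = 7^1 − 7^2 − 7^5 + 7^10 = 282458400.
N = 282458400/10 = 28245840.

28245840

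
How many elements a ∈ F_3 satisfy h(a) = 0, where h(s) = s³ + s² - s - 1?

Evaluate at each of the 3 elements of F_3:
h(0) = 2; h(1) = 0 → root; h(2) = 0 → root.
Roots: {1, 2}.

2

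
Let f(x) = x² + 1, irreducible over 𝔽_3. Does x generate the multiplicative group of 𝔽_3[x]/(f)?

No

|GF(3^2)^×| = 3^2 − 1 = 8. Prime factorization: 8 = 2^3.
f is primitive ⇔ x has order 8 in GF(3)[x]/(f), i.e. x^(8/q) ≠ 1 for each prime q | 8.
x^(4) mod f = 1
Since x^(4) = 1, the order of x divides 4 < 8; not primitive.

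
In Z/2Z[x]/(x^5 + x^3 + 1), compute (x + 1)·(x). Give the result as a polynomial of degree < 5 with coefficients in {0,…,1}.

x^2 + x

Multiply in Z/2Z[x]: (x + 1)·(x) = x^2 + x.
Reduced: x^2 + x.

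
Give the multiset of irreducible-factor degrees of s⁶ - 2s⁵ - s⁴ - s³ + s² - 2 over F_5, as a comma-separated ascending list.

Write f(s) = s⁶ - 2s⁵ - s⁴ - s³ + s² - 2.
Roots in F_5: f(0) = 3; f(1) = 1; f(2) = 3; f(3) = 2; f(4) = 2.
Complete factorization: f(s) = (s⁶ - 2s⁵ - s⁴ - s³ + s² - 2).
Factor degrees with multiplicity: 6 = 6.

6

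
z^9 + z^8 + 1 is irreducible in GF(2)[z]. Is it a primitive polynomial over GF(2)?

Write f(z) = z^9 + z^8 + 1.
|GF(2^9)^×| = 2^9 − 1 = 511. Prime factorization: 511 = 7·73.
f is primitive ⇔ z has order 511 in GF(2)[z]/(f), i.e. z^(511/q) ≠ 1 for each prime q | 511.
z^(73) mod f = 1
z^(7) mod f = z^7.
Since z^(73) = 1, the order of z divides 73 < 511; not primitive.

No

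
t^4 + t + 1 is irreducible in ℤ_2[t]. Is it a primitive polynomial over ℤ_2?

Yes

Write f(t) = t^4 + t + 1.
|GF(2^4)^×| = 2^4 − 1 = 15. Prime factorization: 15 = 3·5.
f is primitive ⇔ t has order 15 in GF(2)[t]/(f), i.e. t^(15/q) ≠ 1 for each prime q | 15.
t^(5) mod f = t^2 + t.
t^(3) mod f = t^3.
None equal 1, so t has full order 15; f is primitive.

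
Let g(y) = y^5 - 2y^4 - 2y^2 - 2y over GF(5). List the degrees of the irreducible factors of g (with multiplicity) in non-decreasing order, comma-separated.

1, 1, 3

Roots in GF(5): g(0) = 0 → root; g(1) = 0 → root; g(2) = 3; g(3) = 2; g(4) = 2.
Linear factors from roots: (y), (y - 1).
Complete factorization: g(y) = (y)·(y - 1)·(y^3 - y^2 - y + 2).
Factor degrees with multiplicity: 1 + 1 + 3 = 5.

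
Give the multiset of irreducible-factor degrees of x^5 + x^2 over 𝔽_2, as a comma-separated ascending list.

Write h(x) = x^5 + x^2.
Roots in 𝔽_2: h(0) = 0 → root; h(1) = 0 → root.
Linear factors from roots: (x), (x + 1).
Complete factorization: h(x) = (x + 1)·(x)^2·(x^2 + x + 1).
Factor degrees with multiplicity: 1 + 1 + 1 + 2 = 5.

1, 1, 1, 2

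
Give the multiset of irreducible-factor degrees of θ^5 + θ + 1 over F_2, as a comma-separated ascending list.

2, 3

Write g(θ) = θ^5 + θ + 1.
Roots in F_2: g(0) = 1; g(1) = 1.
Complete factorization: g(θ) = (θ^2 + θ + 1)·(θ^3 + θ^2 + 1).
Factor degrees with multiplicity: 2 + 3 = 5.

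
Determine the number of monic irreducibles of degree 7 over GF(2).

18

The number of monic irreducibles of degree 7 over GF(2) is (1/7)·Σ_{d∣7} μ(7/d) 2^d.
Divisors of 7: 1, 7; μ(7/d) for each: -1, 1.
Σ = − 2^1 + 2^7 = 126.
N = 126/7 = 18.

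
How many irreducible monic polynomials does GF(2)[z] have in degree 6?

Gauss's count: N_{2}(6) = (1/6) Σ_{d|6} μ(6/d)·2^d.
Divisors of 6: 1, 2, 3, 6; μ(6/d) for each: 1, -1, -1, 1.
Σ = 2^1 − 2^2 − 2^3 + 2^6 = 54.
N = 54/6 = 9.

9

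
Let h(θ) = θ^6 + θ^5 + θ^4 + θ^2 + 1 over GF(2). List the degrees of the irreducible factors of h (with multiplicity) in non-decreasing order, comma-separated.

Roots in GF(2): h(0) = 1; h(1) = 1.
Complete factorization: h(θ) = (θ^6 + θ^5 + θ^4 + θ^2 + 1).
Factor degrees with multiplicity: 6 = 6.

6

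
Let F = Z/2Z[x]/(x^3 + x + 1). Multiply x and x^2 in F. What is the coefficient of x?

1

Multiply in Z/2Z[x]: (x)·(x^2) = x^3.
Reduce using x^3 ≡ x + 1 (mod x^3 + x + 1).
Reduced: x + 1.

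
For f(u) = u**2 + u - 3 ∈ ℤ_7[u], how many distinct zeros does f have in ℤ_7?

Evaluate at each of the 7 elements of ℤ_7:
f(0) = 4; f(1) = 6; f(2) = 3; f(3) = 2; f(4) = 3; f(5) = 6; f(6) = 4.
No element is a root.

0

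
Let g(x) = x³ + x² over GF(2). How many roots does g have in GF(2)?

2

Evaluate at each of the 2 elements of GF(2):
g(0) = 0 → root; g(1) = 0 → root.
Roots: {0, 1}.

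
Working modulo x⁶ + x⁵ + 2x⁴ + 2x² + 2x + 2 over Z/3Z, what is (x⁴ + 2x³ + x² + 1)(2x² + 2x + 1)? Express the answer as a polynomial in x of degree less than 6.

x^5 + x^3 + 2x^2 + x

Multiply in Z/3Z[x]: (x⁴ + 2x³ + x² + 1)·(2x² + 2x + 1) = 2x⁶ + x⁴ + x³ + 2x + 1.
Reduce using x⁶ ≡ 2x⁵ + x⁴ + x² + x + 1 (mod x⁶ + x⁵ + 2x⁴ + 2x² + 2x + 2).
Reduced: x⁵ + x³ + 2x² + x.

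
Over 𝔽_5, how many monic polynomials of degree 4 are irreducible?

150

By the necklace-counting formula, N_5(4) = (1/4) Σ_{d|4} μ(4/d)·5^d.
Divisors of 4: 1, 2, 4; μ(4/d) for each: 0, -1, 1.
Σ = − 5^2 + 5^4 = 600.
N = 600/4 = 150.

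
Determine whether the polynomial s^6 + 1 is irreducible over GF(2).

No

Write m(s) = s^6 + 1.
Check for roots in GF(2): m(0) = 1; m(1) = 0 → root.
m(1) = 0, so (s − 1) divides m(s); m is reducible.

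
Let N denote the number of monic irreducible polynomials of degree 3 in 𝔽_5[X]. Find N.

The number of monic irreducibles of degree 3 over GF(5) is (1/3)·Σ_{d∣3} μ(3/d) 5^d.
Divisors of 3: 1, 3; μ(3/d) for each: -1, 1.
Σ = − 5^1 + 5^3 = 120.
N = 120/3 = 40.

40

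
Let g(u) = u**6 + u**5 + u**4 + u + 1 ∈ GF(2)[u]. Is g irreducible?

Yes

Check for roots in GF(2): g(0) = 1; g(1) = 1.
No roots, so no linear factors.
Monic irreducibles of degree 2 over GF(2): u**2 + u + 1.
None of them divide g (all give nonzero remainder).
Monic irreducibles of degree 3 over GF(2): u**3 + u + 1, u**3 + u**2 + 1.
None of them divide g (all give nonzero remainder).
No irreducible factor of degree ≤ 3 exists, so g is irreducible over GF(2).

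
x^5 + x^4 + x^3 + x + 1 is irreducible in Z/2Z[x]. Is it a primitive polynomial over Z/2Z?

Write f(x) = x^5 + x^4 + x^3 + x + 1.
|GF(2^5)^×| = 2^5 − 1 = 31. Prime factorization: 31 = 31.
f is primitive ⇔ x has order 31 in GF(2)[x]/(f), i.e. x^(31/q) ≠ 1 for each prime q | 31.
x^(1) mod f = x.
None equal 1, so x has full order 31; f is primitive.

Yes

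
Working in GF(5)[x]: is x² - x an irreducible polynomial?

Write f(x) = x² - x.
Check for roots in GF(5): f(0) = 0 → root; f(1) = 0 → root; f(2) = 2; f(3) = 1; f(4) = 2.
f(0) = 0, so (x) divides f(x); f is reducible.

No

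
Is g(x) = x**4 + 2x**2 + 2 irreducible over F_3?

Check for roots in F_3: g(0) = 2; g(1) = 2; g(2) = 2.
No roots, so no linear factors.
Monic irreducibles of degree 2 over GF(3): x**2 + 1, x**2 + x + 2, x**2 + 2x + 2.
None of them divide g (all give nonzero remainder).
No irreducible factor of degree ≤ 2 exists, so g is irreducible over GF(3).

Yes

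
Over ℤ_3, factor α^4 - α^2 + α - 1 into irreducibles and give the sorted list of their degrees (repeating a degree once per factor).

1, 1, 2

Write h(α) = α^4 - α^2 + α - 1.
Roots in ℤ_3: h(0) = 2; h(1) = 0 → root; h(2) = 1.
Linear factors from roots: (α - 1).
Complete factorization: h(α) = (α - 1)^2·(α^2 - α - 1).
Factor degrees with multiplicity: 1 + 1 + 2 = 4.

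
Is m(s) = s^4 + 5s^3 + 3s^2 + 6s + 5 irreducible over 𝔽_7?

No

Check for roots in 𝔽_7: m(0) = 5; m(1) = 6; m(2) = 1; m(3) = 0 → root; m(4) = 2; m(5) = 2; m(6) = 5.
m(3) = 0, so (s − 3) divides m(s); m is reducible.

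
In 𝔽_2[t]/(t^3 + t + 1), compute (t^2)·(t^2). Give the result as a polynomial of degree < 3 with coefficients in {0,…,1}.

t^2 + t

Multiply in 𝔽_2[t]: (t^2)·(t^2) = t^4.
Reduce using t^3 ≡ t + 1 (mod t^3 + t + 1).
Reduced: t^2 + t.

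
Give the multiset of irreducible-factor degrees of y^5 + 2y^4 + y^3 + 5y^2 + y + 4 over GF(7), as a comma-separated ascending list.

1, 1, 1, 2

Write h(y) = y^5 + 2y^4 + y^3 + 5y^2 + y + 4.
Linear factors from roots: (y + 6), (y + 5), (y + 2).
Complete factorization: h(y) = (y + 2)·(y + 5)·(y + 6)·(y^2 + 3y + 1).
Factor degrees with multiplicity: 1 + 1 + 1 + 2 = 5.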